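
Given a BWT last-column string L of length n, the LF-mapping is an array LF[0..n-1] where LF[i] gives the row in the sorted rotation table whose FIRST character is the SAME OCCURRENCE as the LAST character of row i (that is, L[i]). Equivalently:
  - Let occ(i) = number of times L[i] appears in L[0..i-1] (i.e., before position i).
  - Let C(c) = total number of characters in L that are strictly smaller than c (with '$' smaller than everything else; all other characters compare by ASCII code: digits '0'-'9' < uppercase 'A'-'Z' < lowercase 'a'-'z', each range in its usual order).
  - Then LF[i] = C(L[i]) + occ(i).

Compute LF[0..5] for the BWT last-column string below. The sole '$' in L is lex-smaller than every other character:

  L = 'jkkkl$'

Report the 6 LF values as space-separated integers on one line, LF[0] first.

Answer: 1 2 3 4 5 0

Derivation:
Char counts: '$':1, 'j':1, 'k':3, 'l':1
C (first-col start): C('$')=0, C('j')=1, C('k')=2, C('l')=5
L[0]='j': occ=0, LF[0]=C('j')+0=1+0=1
L[1]='k': occ=0, LF[1]=C('k')+0=2+0=2
L[2]='k': occ=1, LF[2]=C('k')+1=2+1=3
L[3]='k': occ=2, LF[3]=C('k')+2=2+2=4
L[4]='l': occ=0, LF[4]=C('l')+0=5+0=5
L[5]='$': occ=0, LF[5]=C('$')+0=0+0=0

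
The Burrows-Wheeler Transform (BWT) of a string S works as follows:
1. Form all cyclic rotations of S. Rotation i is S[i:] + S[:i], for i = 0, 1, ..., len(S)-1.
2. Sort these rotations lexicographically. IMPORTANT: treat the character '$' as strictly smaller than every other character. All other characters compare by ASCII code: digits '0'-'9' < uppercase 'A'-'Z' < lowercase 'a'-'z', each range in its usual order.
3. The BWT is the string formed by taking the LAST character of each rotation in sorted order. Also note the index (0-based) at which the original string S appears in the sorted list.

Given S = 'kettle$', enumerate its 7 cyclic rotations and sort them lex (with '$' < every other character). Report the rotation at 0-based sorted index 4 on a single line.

All 7 rotations (rotation i = S[i:]+S[:i]):
  rot[0] = kettle$
  rot[1] = ettle$k
  rot[2] = ttle$ke
  rot[3] = tle$ket
  rot[4] = le$kett
  rot[5] = e$kettl
  rot[6] = $kettle
Sorted (with $ < everything):
  sorted[0] = $kettle
  sorted[1] = e$kettl
  sorted[2] = ettle$k
  sorted[3] = kettle$
  sorted[4] = le$kett
  sorted[5] = tle$ket
  sorted[6] = ttle$ke
sorted[4] = le$kett

Answer: le$kett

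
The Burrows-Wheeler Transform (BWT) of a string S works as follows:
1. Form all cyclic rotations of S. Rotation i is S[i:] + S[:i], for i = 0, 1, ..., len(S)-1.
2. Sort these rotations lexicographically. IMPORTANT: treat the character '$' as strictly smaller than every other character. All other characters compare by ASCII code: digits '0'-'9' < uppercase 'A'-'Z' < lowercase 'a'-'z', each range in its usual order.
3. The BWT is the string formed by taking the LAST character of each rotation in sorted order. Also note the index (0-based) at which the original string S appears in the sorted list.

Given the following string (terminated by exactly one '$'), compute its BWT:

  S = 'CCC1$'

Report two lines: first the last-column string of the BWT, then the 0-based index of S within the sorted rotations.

Answer: 1CCC$
4

Derivation:
All 5 rotations (rotation i = S[i:]+S[:i]):
  rot[0] = CCC1$
  rot[1] = CC1$C
  rot[2] = C1$CC
  rot[3] = 1$CCC
  rot[4] = $CCC1
Sorted (with $ < everything):
  sorted[0] = $CCC1  (last char: '1')
  sorted[1] = 1$CCC  (last char: 'C')
  sorted[2] = C1$CC  (last char: 'C')
  sorted[3] = CC1$C  (last char: 'C')
  sorted[4] = CCC1$  (last char: '$')
Last column: 1CCC$
Original string S is at sorted index 4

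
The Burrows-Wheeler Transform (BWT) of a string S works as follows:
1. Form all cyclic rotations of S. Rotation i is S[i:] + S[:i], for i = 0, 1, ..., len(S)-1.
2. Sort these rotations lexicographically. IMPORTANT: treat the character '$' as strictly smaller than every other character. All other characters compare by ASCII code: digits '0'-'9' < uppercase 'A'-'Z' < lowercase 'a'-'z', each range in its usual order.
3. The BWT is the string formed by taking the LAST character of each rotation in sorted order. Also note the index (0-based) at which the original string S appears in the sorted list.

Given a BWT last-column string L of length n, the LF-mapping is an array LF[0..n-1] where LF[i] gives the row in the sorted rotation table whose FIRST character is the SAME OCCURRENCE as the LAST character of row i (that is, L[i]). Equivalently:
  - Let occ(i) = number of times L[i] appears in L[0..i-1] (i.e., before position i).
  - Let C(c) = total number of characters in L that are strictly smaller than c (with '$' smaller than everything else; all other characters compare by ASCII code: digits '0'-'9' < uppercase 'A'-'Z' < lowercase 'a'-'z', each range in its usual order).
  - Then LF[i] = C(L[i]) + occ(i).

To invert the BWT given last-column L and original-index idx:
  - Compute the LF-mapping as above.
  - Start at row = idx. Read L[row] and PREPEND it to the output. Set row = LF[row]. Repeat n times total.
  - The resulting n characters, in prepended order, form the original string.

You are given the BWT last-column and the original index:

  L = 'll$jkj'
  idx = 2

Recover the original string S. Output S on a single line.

Answer: jljkl$

Derivation:
LF mapping: 4 5 0 1 3 2
Walk LF starting at row 2, prepending L[row]:
  step 1: row=2, L[2]='$', prepend. Next row=LF[2]=0
  step 2: row=0, L[0]='l', prepend. Next row=LF[0]=4
  step 3: row=4, L[4]='k', prepend. Next row=LF[4]=3
  step 4: row=3, L[3]='j', prepend. Next row=LF[3]=1
  step 5: row=1, L[1]='l', prepend. Next row=LF[1]=5
  step 6: row=5, L[5]='j', prepend. Next row=LF[5]=2
Reversed output: jljkl$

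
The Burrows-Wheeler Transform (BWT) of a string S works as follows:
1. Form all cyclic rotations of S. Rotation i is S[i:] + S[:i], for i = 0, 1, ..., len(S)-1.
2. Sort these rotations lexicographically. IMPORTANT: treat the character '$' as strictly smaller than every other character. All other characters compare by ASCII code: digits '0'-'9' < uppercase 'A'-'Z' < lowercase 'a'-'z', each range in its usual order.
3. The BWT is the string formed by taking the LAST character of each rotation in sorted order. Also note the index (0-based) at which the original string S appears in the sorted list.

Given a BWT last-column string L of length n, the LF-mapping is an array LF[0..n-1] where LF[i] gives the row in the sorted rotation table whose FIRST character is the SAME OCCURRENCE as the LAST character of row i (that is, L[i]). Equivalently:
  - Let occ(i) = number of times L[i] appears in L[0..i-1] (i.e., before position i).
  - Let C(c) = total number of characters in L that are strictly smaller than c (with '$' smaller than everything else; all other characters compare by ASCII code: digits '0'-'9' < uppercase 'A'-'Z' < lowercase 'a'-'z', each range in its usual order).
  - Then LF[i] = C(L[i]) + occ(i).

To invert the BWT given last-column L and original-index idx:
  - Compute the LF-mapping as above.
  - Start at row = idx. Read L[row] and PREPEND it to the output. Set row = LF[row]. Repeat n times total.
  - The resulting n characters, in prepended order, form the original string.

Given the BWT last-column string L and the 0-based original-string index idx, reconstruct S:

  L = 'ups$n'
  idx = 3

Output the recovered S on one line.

LF mapping: 4 2 3 0 1
Walk LF starting at row 3, prepending L[row]:
  step 1: row=3, L[3]='$', prepend. Next row=LF[3]=0
  step 2: row=0, L[0]='u', prepend. Next row=LF[0]=4
  step 3: row=4, L[4]='n', prepend. Next row=LF[4]=1
  step 4: row=1, L[1]='p', prepend. Next row=LF[1]=2
  step 5: row=2, L[2]='s', prepend. Next row=LF[2]=3
Reversed output: spnu$

Answer: spnu$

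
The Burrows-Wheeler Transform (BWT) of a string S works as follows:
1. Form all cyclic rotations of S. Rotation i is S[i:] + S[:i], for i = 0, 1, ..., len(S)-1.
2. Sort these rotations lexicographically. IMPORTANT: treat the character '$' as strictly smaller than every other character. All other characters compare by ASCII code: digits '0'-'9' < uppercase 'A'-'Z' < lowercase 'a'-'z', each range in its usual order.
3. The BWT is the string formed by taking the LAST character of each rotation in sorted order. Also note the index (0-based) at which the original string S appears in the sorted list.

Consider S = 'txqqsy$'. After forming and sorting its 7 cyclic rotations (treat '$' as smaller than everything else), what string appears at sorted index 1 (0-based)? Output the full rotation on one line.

All 7 rotations (rotation i = S[i:]+S[:i]):
  rot[0] = txqqsy$
  rot[1] = xqqsy$t
  rot[2] = qqsy$tx
  rot[3] = qsy$txq
  rot[4] = sy$txqq
  rot[5] = y$txqqs
  rot[6] = $txqqsy
Sorted (with $ < everything):
  sorted[0] = $txqqsy
  sorted[1] = qqsy$tx
  sorted[2] = qsy$txq
  sorted[3] = sy$txqq
  sorted[4] = txqqsy$
  sorted[5] = xqqsy$t
  sorted[6] = y$txqqs
sorted[1] = qqsy$tx

Answer: qqsy$tx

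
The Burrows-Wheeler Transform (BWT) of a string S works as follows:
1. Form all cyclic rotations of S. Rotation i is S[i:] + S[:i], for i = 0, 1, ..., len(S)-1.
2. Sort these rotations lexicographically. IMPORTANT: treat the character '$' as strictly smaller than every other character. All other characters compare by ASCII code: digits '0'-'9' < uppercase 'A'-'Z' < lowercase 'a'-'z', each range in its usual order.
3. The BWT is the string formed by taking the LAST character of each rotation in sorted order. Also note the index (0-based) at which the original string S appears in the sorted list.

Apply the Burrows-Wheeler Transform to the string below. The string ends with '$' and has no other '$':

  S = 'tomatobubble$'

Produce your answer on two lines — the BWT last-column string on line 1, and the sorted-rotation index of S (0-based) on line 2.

All 13 rotations (rotation i = S[i:]+S[:i]):
  rot[0] = tomatobubble$
  rot[1] = omatobubble$t
  rot[2] = matobubble$to
  rot[3] = atobubble$tom
  rot[4] = tobubble$toma
  rot[5] = obubble$tomat
  rot[6] = bubble$tomato
  rot[7] = ubble$tomatob
  rot[8] = bble$tomatobu
  rot[9] = ble$tomatobub
  rot[10] = le$tomatobubb
  rot[11] = e$tomatobubbl
  rot[12] = $tomatobubble
Sorted (with $ < everything):
  sorted[0] = $tomatobubble  (last char: 'e')
  sorted[1] = atobubble$tom  (last char: 'm')
  sorted[2] = bble$tomatobu  (last char: 'u')
  sorted[3] = ble$tomatobub  (last char: 'b')
  sorted[4] = bubble$tomato  (last char: 'o')
  sorted[5] = e$tomatobubbl  (last char: 'l')
  sorted[6] = le$tomatobubb  (last char: 'b')
  sorted[7] = matobubble$to  (last char: 'o')
  sorted[8] = obubble$tomat  (last char: 't')
  sorted[9] = omatobubble$t  (last char: 't')
  sorted[10] = tobubble$toma  (last char: 'a')
  sorted[11] = tomatobubble$  (last char: '$')
  sorted[12] = ubble$tomatob  (last char: 'b')
Last column: emubolbotta$b
Original string S is at sorted index 11

Answer: emubolbotta$b
11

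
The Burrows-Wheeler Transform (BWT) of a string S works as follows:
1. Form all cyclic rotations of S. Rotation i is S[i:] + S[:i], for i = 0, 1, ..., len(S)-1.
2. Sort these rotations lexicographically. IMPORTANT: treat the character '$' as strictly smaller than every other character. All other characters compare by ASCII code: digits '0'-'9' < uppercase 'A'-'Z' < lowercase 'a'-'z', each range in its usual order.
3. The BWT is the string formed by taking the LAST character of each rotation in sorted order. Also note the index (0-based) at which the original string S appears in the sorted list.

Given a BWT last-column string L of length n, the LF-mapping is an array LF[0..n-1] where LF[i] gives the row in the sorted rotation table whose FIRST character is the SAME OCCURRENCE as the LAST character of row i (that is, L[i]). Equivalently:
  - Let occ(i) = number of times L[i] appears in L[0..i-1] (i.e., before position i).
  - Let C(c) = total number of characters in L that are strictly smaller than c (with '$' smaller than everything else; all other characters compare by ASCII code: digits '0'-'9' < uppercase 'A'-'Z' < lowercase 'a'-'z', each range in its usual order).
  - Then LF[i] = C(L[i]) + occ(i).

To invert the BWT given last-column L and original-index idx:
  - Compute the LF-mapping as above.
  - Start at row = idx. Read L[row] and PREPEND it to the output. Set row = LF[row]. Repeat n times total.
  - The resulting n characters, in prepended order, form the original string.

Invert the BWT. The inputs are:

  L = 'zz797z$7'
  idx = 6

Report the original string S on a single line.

Answer: z7797zz$

Derivation:
LF mapping: 5 6 1 4 2 7 0 3
Walk LF starting at row 6, prepending L[row]:
  step 1: row=6, L[6]='$', prepend. Next row=LF[6]=0
  step 2: row=0, L[0]='z', prepend. Next row=LF[0]=5
  step 3: row=5, L[5]='z', prepend. Next row=LF[5]=7
  step 4: row=7, L[7]='7', prepend. Next row=LF[7]=3
  step 5: row=3, L[3]='9', prepend. Next row=LF[3]=4
  step 6: row=4, L[4]='7', prepend. Next row=LF[4]=2
  step 7: row=2, L[2]='7', prepend. Next row=LF[2]=1
  step 8: row=1, L[1]='z', prepend. Next row=LF[1]=6
Reversed output: z7797zz$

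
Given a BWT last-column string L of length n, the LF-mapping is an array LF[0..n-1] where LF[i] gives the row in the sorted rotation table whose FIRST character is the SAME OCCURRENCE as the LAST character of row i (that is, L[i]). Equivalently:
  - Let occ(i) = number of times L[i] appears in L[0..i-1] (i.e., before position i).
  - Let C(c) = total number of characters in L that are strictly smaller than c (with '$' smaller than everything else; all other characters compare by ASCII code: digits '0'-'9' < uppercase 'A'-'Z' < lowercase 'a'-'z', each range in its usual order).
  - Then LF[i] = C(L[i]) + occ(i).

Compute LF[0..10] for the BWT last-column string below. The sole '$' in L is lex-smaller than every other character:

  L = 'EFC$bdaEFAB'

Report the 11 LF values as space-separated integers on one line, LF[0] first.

Char counts: '$':1, 'A':1, 'B':1, 'C':1, 'E':2, 'F':2, 'a':1, 'b':1, 'd':1
C (first-col start): C('$')=0, C('A')=1, C('B')=2, C('C')=3, C('E')=4, C('F')=6, C('a')=8, C('b')=9, C('d')=10
L[0]='E': occ=0, LF[0]=C('E')+0=4+0=4
L[1]='F': occ=0, LF[1]=C('F')+0=6+0=6
L[2]='C': occ=0, LF[2]=C('C')+0=3+0=3
L[3]='$': occ=0, LF[3]=C('$')+0=0+0=0
L[4]='b': occ=0, LF[4]=C('b')+0=9+0=9
L[5]='d': occ=0, LF[5]=C('d')+0=10+0=10
L[6]='a': occ=0, LF[6]=C('a')+0=8+0=8
L[7]='E': occ=1, LF[7]=C('E')+1=4+1=5
L[8]='F': occ=1, LF[8]=C('F')+1=6+1=7
L[9]='A': occ=0, LF[9]=C('A')+0=1+0=1
L[10]='B': occ=0, LF[10]=C('B')+0=2+0=2

Answer: 4 6 3 0 9 10 8 5 7 1 2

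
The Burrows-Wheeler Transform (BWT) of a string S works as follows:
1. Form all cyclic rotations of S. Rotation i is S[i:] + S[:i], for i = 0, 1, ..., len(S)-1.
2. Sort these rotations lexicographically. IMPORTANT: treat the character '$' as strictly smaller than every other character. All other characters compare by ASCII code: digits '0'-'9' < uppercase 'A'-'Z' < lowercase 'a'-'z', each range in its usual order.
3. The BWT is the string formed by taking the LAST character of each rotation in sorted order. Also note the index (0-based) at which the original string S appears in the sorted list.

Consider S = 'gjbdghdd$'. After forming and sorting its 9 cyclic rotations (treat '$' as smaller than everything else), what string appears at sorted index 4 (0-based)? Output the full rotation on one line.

All 9 rotations (rotation i = S[i:]+S[:i]):
  rot[0] = gjbdghdd$
  rot[1] = jbdghdd$g
  rot[2] = bdghdd$gj
  rot[3] = dghdd$gjb
  rot[4] = ghdd$gjbd
  rot[5] = hdd$gjbdg
  rot[6] = dd$gjbdgh
  rot[7] = d$gjbdghd
  rot[8] = $gjbdghdd
Sorted (with $ < everything):
  sorted[0] = $gjbdghdd
  sorted[1] = bdghdd$gj
  sorted[2] = d$gjbdghd
  sorted[3] = dd$gjbdgh
  sorted[4] = dghdd$gjb
  sorted[5] = ghdd$gjbd
  sorted[6] = gjbdghdd$
  sorted[7] = hdd$gjbdg
  sorted[8] = jbdghdd$g
sorted[4] = dghdd$gjb

Answer: dghdd$gjb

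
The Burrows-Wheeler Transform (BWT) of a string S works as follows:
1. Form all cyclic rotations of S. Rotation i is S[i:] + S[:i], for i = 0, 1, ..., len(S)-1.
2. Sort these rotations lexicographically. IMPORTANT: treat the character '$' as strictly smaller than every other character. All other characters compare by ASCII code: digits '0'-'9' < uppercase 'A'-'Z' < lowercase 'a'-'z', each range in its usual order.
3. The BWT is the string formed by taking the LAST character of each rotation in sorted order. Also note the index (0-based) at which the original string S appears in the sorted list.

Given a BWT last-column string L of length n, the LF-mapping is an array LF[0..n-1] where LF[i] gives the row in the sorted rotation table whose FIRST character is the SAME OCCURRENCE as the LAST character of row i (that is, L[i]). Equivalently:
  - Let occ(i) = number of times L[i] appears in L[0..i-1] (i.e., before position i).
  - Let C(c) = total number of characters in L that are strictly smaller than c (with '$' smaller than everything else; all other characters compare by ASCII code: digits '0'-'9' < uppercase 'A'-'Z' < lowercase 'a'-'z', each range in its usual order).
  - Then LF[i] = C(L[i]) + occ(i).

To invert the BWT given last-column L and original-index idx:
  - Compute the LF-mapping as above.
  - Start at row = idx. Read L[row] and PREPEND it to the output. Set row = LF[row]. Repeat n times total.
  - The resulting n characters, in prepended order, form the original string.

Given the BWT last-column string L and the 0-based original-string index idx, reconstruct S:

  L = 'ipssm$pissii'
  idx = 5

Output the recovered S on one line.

Answer: mississippi$

Derivation:
LF mapping: 1 6 8 9 5 0 7 2 10 11 3 4
Walk LF starting at row 5, prepending L[row]:
  step 1: row=5, L[5]='$', prepend. Next row=LF[5]=0
  step 2: row=0, L[0]='i', prepend. Next row=LF[0]=1
  step 3: row=1, L[1]='p', prepend. Next row=LF[1]=6
  step 4: row=6, L[6]='p', prepend. Next row=LF[6]=7
  step 5: row=7, L[7]='i', prepend. Next row=LF[7]=2
  step 6: row=2, L[2]='s', prepend. Next row=LF[2]=8
  step 7: row=8, L[8]='s', prepend. Next row=LF[8]=10
  step 8: row=10, L[10]='i', prepend. Next row=LF[10]=3
  step 9: row=3, L[3]='s', prepend. Next row=LF[3]=9
  step 10: row=9, L[9]='s', prepend. Next row=LF[9]=11
  step 11: row=11, L[11]='i', prepend. Next row=LF[11]=4
  step 12: row=4, L[4]='m', prepend. Next row=LF[4]=5
Reversed output: mississippi$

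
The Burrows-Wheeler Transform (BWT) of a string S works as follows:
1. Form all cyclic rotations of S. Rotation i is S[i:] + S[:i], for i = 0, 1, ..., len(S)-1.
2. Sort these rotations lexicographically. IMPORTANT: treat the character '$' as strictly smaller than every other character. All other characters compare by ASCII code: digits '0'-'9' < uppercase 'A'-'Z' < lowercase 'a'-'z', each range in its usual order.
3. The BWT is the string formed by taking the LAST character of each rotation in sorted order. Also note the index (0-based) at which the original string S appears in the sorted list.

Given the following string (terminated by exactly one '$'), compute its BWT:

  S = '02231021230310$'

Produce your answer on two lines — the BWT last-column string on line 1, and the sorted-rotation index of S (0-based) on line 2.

All 15 rotations (rotation i = S[i:]+S[:i]):
  rot[0] = 02231021230310$
  rot[1] = 2231021230310$0
  rot[2] = 231021230310$02
  rot[3] = 31021230310$022
  rot[4] = 1021230310$0223
  rot[5] = 021230310$02231
  rot[6] = 21230310$022310
  rot[7] = 1230310$0223102
  rot[8] = 230310$02231021
  rot[9] = 30310$022310212
  rot[10] = 0310$0223102123
  rot[11] = 310$02231021230
  rot[12] = 10$022310212303
  rot[13] = 0$0223102123031
  rot[14] = $02231021230310
Sorted (with $ < everything):
  sorted[0] = $02231021230310  (last char: '0')
  sorted[1] = 0$0223102123031  (last char: '1')
  sorted[2] = 021230310$02231  (last char: '1')
  sorted[3] = 02231021230310$  (last char: '$')
  sorted[4] = 0310$0223102123  (last char: '3')
  sorted[5] = 10$022310212303  (last char: '3')
  sorted[6] = 1021230310$0223  (last char: '3')
  sorted[7] = 1230310$0223102  (last char: '2')
  sorted[8] = 21230310$022310  (last char: '0')
  sorted[9] = 2231021230310$0  (last char: '0')
  sorted[10] = 230310$02231021  (last char: '1')
  sorted[11] = 231021230310$02  (last char: '2')
  sorted[12] = 30310$022310212  (last char: '2')
  sorted[13] = 310$02231021230  (last char: '0')
  sorted[14] = 31021230310$022  (last char: '2')
Last column: 011$33320012202
Original string S is at sorted index 3

Answer: 011$33320012202
3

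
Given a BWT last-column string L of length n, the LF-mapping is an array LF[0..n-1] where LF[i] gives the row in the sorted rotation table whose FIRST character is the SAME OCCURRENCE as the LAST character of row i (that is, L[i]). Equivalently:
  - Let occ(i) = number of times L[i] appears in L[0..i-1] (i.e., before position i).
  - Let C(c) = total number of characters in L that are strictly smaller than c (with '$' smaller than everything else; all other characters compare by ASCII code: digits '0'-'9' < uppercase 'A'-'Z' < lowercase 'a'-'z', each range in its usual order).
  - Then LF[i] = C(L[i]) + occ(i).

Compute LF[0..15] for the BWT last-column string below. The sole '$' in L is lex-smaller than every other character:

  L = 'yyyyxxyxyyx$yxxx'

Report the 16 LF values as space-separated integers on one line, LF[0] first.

Answer: 8 9 10 11 1 2 12 3 13 14 4 0 15 5 6 7

Derivation:
Char counts: '$':1, 'x':7, 'y':8
C (first-col start): C('$')=0, C('x')=1, C('y')=8
L[0]='y': occ=0, LF[0]=C('y')+0=8+0=8
L[1]='y': occ=1, LF[1]=C('y')+1=8+1=9
L[2]='y': occ=2, LF[2]=C('y')+2=8+2=10
L[3]='y': occ=3, LF[3]=C('y')+3=8+3=11
L[4]='x': occ=0, LF[4]=C('x')+0=1+0=1
L[5]='x': occ=1, LF[5]=C('x')+1=1+1=2
L[6]='y': occ=4, LF[6]=C('y')+4=8+4=12
L[7]='x': occ=2, LF[7]=C('x')+2=1+2=3
L[8]='y': occ=5, LF[8]=C('y')+5=8+5=13
L[9]='y': occ=6, LF[9]=C('y')+6=8+6=14
L[10]='x': occ=3, LF[10]=C('x')+3=1+3=4
L[11]='$': occ=0, LF[11]=C('$')+0=0+0=0
L[12]='y': occ=7, LF[12]=C('y')+7=8+7=15
L[13]='x': occ=4, LF[13]=C('x')+4=1+4=5
L[14]='x': occ=5, LF[14]=C('x')+5=1+5=6
L[15]='x': occ=6, LF[15]=C('x')+6=1+6=7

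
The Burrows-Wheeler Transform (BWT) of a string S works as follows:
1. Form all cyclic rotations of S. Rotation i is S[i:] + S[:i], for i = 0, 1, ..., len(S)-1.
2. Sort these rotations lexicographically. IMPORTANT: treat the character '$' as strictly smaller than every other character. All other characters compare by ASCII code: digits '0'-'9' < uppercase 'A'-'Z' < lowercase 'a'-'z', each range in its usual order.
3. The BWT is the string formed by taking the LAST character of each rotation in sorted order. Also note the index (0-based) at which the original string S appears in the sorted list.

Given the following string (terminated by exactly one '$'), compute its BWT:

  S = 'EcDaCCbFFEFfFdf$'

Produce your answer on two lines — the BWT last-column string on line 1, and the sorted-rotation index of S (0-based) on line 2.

Answer: faCcF$FbfEDCEFdF
5

Derivation:
All 16 rotations (rotation i = S[i:]+S[:i]):
  rot[0] = EcDaCCbFFEFfFdf$
  rot[1] = cDaCCbFFEFfFdf$E
  rot[2] = DaCCbFFEFfFdf$Ec
  rot[3] = aCCbFFEFfFdf$EcD
  rot[4] = CCbFFEFfFdf$EcDa
  rot[5] = CbFFEFfFdf$EcDaC
  rot[6] = bFFEFfFdf$EcDaCC
  rot[7] = FFEFfFdf$EcDaCCb
  rot[8] = FEFfFdf$EcDaCCbF
  rot[9] = EFfFdf$EcDaCCbFF
  rot[10] = FfFdf$EcDaCCbFFE
  rot[11] = fFdf$EcDaCCbFFEF
  rot[12] = Fdf$EcDaCCbFFEFf
  rot[13] = df$EcDaCCbFFEFfF
  rot[14] = f$EcDaCCbFFEFfFd
  rot[15] = $EcDaCCbFFEFfFdf
Sorted (with $ < everything):
  sorted[0] = $EcDaCCbFFEFfFdf  (last char: 'f')
  sorted[1] = CCbFFEFfFdf$EcDa  (last char: 'a')
  sorted[2] = CbFFEFfFdf$EcDaC  (last char: 'C')
  sorted[3] = DaCCbFFEFfFdf$Ec  (last char: 'c')
  sorted[4] = EFfFdf$EcDaCCbFF  (last char: 'F')
  sorted[5] = EcDaCCbFFEFfFdf$  (last char: '$')
  sorted[6] = FEFfFdf$EcDaCCbF  (last char: 'F')
  sorted[7] = FFEFfFdf$EcDaCCb  (last char: 'b')
  sorted[8] = Fdf$EcDaCCbFFEFf  (last char: 'f')
  sorted[9] = FfFdf$EcDaCCbFFE  (last char: 'E')
  sorted[10] = aCCbFFEFfFdf$EcD  (last char: 'D')
  sorted[11] = bFFEFfFdf$EcDaCC  (last char: 'C')
  sorted[12] = cDaCCbFFEFfFdf$E  (last char: 'E')
  sorted[13] = df$EcDaCCbFFEFfF  (last char: 'F')
  sorted[14] = f$EcDaCCbFFEFfFd  (last char: 'd')
  sorted[15] = fFdf$EcDaCCbFFEF  (last char: 'F')
Last column: faCcF$FbfEDCEFdF
Original string S is at sorted index 5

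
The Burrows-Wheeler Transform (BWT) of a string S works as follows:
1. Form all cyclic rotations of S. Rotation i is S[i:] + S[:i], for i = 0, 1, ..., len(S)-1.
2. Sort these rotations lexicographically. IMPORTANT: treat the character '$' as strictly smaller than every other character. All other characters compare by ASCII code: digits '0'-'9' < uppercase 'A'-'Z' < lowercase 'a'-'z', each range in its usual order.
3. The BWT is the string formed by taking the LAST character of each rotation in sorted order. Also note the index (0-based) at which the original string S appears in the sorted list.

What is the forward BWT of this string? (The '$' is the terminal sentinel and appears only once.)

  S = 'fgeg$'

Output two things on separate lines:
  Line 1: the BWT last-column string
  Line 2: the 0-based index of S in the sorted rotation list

All 5 rotations (rotation i = S[i:]+S[:i]):
  rot[0] = fgeg$
  rot[1] = geg$f
  rot[2] = eg$fg
  rot[3] = g$fge
  rot[4] = $fgeg
Sorted (with $ < everything):
  sorted[0] = $fgeg  (last char: 'g')
  sorted[1] = eg$fg  (last char: 'g')
  sorted[2] = fgeg$  (last char: '$')
  sorted[3] = g$fge  (last char: 'e')
  sorted[4] = geg$f  (last char: 'f')
Last column: gg$ef
Original string S is at sorted index 2

Answer: gg$ef
2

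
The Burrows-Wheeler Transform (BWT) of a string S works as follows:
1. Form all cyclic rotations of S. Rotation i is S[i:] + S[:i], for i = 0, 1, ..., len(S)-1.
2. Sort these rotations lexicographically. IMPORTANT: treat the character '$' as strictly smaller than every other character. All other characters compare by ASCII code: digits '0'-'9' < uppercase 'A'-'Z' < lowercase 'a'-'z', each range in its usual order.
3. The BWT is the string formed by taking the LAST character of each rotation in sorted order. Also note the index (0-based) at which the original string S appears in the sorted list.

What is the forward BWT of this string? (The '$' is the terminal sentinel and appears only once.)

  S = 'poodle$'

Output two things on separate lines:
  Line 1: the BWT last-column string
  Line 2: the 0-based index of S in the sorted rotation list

Answer: eoldop$
6

Derivation:
All 7 rotations (rotation i = S[i:]+S[:i]):
  rot[0] = poodle$
  rot[1] = oodle$p
  rot[2] = odle$po
  rot[3] = dle$poo
  rot[4] = le$pood
  rot[5] = e$poodl
  rot[6] = $poodle
Sorted (with $ < everything):
  sorted[0] = $poodle  (last char: 'e')
  sorted[1] = dle$poo  (last char: 'o')
  sorted[2] = e$poodl  (last char: 'l')
  sorted[3] = le$pood  (last char: 'd')
  sorted[4] = odle$po  (last char: 'o')
  sorted[5] = oodle$p  (last char: 'p')
  sorted[6] = poodle$  (last char: '$')
Last column: eoldop$
Original string S is at sorted index 6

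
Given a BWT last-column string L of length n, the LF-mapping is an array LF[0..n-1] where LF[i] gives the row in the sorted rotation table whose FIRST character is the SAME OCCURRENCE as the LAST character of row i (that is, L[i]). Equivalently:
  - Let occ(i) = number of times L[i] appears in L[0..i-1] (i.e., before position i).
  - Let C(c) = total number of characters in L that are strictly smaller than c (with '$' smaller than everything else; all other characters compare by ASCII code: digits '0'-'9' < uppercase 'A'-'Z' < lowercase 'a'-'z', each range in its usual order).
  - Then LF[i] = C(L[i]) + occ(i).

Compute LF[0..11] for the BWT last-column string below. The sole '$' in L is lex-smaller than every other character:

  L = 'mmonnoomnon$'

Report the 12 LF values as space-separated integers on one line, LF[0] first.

Answer: 1 2 8 4 5 9 10 3 6 11 7 0

Derivation:
Char counts: '$':1, 'm':3, 'n':4, 'o':4
C (first-col start): C('$')=0, C('m')=1, C('n')=4, C('o')=8
L[0]='m': occ=0, LF[0]=C('m')+0=1+0=1
L[1]='m': occ=1, LF[1]=C('m')+1=1+1=2
L[2]='o': occ=0, LF[2]=C('o')+0=8+0=8
L[3]='n': occ=0, LF[3]=C('n')+0=4+0=4
L[4]='n': occ=1, LF[4]=C('n')+1=4+1=5
L[5]='o': occ=1, LF[5]=C('o')+1=8+1=9
L[6]='o': occ=2, LF[6]=C('o')+2=8+2=10
L[7]='m': occ=2, LF[7]=C('m')+2=1+2=3
L[8]='n': occ=2, LF[8]=C('n')+2=4+2=6
L[9]='o': occ=3, LF[9]=C('o')+3=8+3=11
L[10]='n': occ=3, LF[10]=C('n')+3=4+3=7
L[11]='$': occ=0, LF[11]=C('$')+0=0+0=0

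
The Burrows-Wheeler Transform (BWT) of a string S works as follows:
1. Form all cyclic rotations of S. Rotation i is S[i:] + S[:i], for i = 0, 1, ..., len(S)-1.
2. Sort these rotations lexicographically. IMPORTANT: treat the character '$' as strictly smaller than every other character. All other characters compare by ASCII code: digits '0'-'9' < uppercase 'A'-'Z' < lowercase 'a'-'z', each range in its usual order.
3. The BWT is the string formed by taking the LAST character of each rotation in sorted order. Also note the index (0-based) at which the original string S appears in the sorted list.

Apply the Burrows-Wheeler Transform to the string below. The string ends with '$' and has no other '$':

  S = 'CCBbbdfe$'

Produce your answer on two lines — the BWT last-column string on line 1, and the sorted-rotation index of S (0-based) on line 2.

All 9 rotations (rotation i = S[i:]+S[:i]):
  rot[0] = CCBbbdfe$
  rot[1] = CBbbdfe$C
  rot[2] = Bbbdfe$CC
  rot[3] = bbdfe$CCB
  rot[4] = bdfe$CCBb
  rot[5] = dfe$CCBbb
  rot[6] = fe$CCBbbd
  rot[7] = e$CCBbbdf
  rot[8] = $CCBbbdfe
Sorted (with $ < everything):
  sorted[0] = $CCBbbdfe  (last char: 'e')
  sorted[1] = Bbbdfe$CC  (last char: 'C')
  sorted[2] = CBbbdfe$C  (last char: 'C')
  sorted[3] = CCBbbdfe$  (last char: '$')
  sorted[4] = bbdfe$CCB  (last char: 'B')
  sorted[5] = bdfe$CCBb  (last char: 'b')
  sorted[6] = dfe$CCBbb  (last char: 'b')
  sorted[7] = e$CCBbbdf  (last char: 'f')
  sorted[8] = fe$CCBbbd  (last char: 'd')
Last column: eCC$Bbbfd
Original string S is at sorted index 3

Answer: eCC$Bbbfd
3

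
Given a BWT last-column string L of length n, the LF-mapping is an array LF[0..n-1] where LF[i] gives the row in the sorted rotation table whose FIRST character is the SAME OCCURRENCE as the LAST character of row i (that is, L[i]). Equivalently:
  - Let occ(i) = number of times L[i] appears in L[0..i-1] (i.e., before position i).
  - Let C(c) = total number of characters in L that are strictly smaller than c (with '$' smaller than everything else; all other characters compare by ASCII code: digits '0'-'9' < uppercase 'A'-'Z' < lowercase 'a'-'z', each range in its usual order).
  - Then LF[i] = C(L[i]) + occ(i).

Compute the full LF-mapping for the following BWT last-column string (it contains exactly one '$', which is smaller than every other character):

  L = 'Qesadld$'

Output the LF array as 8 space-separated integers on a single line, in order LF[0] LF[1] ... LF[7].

Answer: 1 5 7 2 3 6 4 0

Derivation:
Char counts: '$':1, 'Q':1, 'a':1, 'd':2, 'e':1, 'l':1, 's':1
C (first-col start): C('$')=0, C('Q')=1, C('a')=2, C('d')=3, C('e')=5, C('l')=6, C('s')=7
L[0]='Q': occ=0, LF[0]=C('Q')+0=1+0=1
L[1]='e': occ=0, LF[1]=C('e')+0=5+0=5
L[2]='s': occ=0, LF[2]=C('s')+0=7+0=7
L[3]='a': occ=0, LF[3]=C('a')+0=2+0=2
L[4]='d': occ=0, LF[4]=C('d')+0=3+0=3
L[5]='l': occ=0, LF[5]=C('l')+0=6+0=6
L[6]='d': occ=1, LF[6]=C('d')+1=3+1=4
L[7]='$': occ=0, LF[7]=C('$')+0=0+0=0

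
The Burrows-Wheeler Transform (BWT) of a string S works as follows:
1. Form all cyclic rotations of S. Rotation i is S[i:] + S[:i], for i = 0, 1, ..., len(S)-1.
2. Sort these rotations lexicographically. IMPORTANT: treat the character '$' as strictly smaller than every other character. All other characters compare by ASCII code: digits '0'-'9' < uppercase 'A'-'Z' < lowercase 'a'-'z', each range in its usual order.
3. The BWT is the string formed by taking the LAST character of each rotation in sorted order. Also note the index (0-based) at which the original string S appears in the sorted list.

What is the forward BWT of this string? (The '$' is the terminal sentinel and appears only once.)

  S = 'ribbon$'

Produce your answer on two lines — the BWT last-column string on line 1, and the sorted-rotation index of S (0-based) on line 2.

Answer: nibrob$
6

Derivation:
All 7 rotations (rotation i = S[i:]+S[:i]):
  rot[0] = ribbon$
  rot[1] = ibbon$r
  rot[2] = bbon$ri
  rot[3] = bon$rib
  rot[4] = on$ribb
  rot[5] = n$ribbo
  rot[6] = $ribbon
Sorted (with $ < everything):
  sorted[0] = $ribbon  (last char: 'n')
  sorted[1] = bbon$ri  (last char: 'i')
  sorted[2] = bon$rib  (last char: 'b')
  sorted[3] = ibbon$r  (last char: 'r')
  sorted[4] = n$ribbo  (last char: 'o')
  sorted[5] = on$ribb  (last char: 'b')
  sorted[6] = ribbon$  (last char: '$')
Last column: nibrob$
Original string S is at sorted index 6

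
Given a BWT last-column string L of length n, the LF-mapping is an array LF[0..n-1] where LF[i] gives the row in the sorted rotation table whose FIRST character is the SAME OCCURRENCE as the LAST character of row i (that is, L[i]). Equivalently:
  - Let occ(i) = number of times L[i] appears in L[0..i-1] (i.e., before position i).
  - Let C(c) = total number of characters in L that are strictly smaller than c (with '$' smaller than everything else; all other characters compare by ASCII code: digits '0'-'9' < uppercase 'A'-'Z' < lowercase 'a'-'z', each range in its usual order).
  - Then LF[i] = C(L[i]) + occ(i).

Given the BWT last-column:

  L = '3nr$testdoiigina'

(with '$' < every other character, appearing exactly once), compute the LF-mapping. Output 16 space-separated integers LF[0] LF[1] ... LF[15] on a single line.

Char counts: '$':1, '3':1, 'a':1, 'd':1, 'e':1, 'g':1, 'i':3, 'n':2, 'o':1, 'r':1, 's':1, 't':2
C (first-col start): C('$')=0, C('3')=1, C('a')=2, C('d')=3, C('e')=4, C('g')=5, C('i')=6, C('n')=9, C('o')=11, C('r')=12, C('s')=13, C('t')=14
L[0]='3': occ=0, LF[0]=C('3')+0=1+0=1
L[1]='n': occ=0, LF[1]=C('n')+0=9+0=9
L[2]='r': occ=0, LF[2]=C('r')+0=12+0=12
L[3]='$': occ=0, LF[3]=C('$')+0=0+0=0
L[4]='t': occ=0, LF[4]=C('t')+0=14+0=14
L[5]='e': occ=0, LF[5]=C('e')+0=4+0=4
L[6]='s': occ=0, LF[6]=C('s')+0=13+0=13
L[7]='t': occ=1, LF[7]=C('t')+1=14+1=15
L[8]='d': occ=0, LF[8]=C('d')+0=3+0=3
L[9]='o': occ=0, LF[9]=C('o')+0=11+0=11
L[10]='i': occ=0, LF[10]=C('i')+0=6+0=6
L[11]='i': occ=1, LF[11]=C('i')+1=6+1=7
L[12]='g': occ=0, LF[12]=C('g')+0=5+0=5
L[13]='i': occ=2, LF[13]=C('i')+2=6+2=8
L[14]='n': occ=1, LF[14]=C('n')+1=9+1=10
L[15]='a': occ=0, LF[15]=C('a')+0=2+0=2

Answer: 1 9 12 0 14 4 13 15 3 11 6 7 5 8 10 2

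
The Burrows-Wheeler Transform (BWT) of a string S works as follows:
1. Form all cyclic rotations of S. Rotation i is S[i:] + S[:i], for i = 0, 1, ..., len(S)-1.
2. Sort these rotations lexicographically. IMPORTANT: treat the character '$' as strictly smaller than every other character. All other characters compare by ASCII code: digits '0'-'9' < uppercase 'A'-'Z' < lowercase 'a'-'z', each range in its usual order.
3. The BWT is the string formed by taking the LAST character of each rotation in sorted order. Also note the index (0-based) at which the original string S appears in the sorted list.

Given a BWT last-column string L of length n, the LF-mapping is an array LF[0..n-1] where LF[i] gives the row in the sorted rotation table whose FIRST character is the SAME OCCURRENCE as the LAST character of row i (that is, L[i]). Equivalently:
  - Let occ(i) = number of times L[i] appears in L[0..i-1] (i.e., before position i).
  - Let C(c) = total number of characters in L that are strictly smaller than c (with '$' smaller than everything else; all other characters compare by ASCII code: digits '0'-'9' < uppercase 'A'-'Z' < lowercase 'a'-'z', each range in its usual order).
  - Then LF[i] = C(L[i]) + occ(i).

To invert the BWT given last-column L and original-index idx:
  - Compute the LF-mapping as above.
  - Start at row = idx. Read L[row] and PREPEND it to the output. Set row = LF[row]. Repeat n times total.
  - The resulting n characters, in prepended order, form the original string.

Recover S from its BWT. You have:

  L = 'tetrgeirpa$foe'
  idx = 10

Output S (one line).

LF mapping: 12 2 13 10 6 3 7 11 9 1 0 5 8 4
Walk LF starting at row 10, prepending L[row]:
  step 1: row=10, L[10]='$', prepend. Next row=LF[10]=0
  step 2: row=0, L[0]='t', prepend. Next row=LF[0]=12
  step 3: row=12, L[12]='o', prepend. Next row=LF[12]=8
  step 4: row=8, L[8]='p', prepend. Next row=LF[8]=9
  step 5: row=9, L[9]='a', prepend. Next row=LF[9]=1
  step 6: row=1, L[1]='e', prepend. Next row=LF[1]=2
  step 7: row=2, L[2]='t', prepend. Next row=LF[2]=13
  step 8: row=13, L[13]='e', prepend. Next row=LF[13]=4
  step 9: row=4, L[4]='g', prepend. Next row=LF[4]=6
  step 10: row=6, L[6]='i', prepend. Next row=LF[6]=7
  step 11: row=7, L[7]='r', prepend. Next row=LF[7]=11
  step 12: row=11, L[11]='f', prepend. Next row=LF[11]=5
  step 13: row=5, L[5]='e', prepend. Next row=LF[5]=3
  step 14: row=3, L[3]='r', prepend. Next row=LF[3]=10
Reversed output: refrigeteapot$

Answer: refrigeteapot$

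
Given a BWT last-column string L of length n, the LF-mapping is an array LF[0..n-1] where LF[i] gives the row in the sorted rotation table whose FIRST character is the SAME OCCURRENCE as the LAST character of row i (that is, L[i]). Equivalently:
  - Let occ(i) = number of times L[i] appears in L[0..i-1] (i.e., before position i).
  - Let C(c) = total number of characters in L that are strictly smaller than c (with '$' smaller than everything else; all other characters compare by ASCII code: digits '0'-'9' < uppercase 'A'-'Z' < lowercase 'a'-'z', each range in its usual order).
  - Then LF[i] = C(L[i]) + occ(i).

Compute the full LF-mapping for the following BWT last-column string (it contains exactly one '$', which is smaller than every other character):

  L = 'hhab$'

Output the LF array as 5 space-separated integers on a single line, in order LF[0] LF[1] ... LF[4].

Char counts: '$':1, 'a':1, 'b':1, 'h':2
C (first-col start): C('$')=0, C('a')=1, C('b')=2, C('h')=3
L[0]='h': occ=0, LF[0]=C('h')+0=3+0=3
L[1]='h': occ=1, LF[1]=C('h')+1=3+1=4
L[2]='a': occ=0, LF[2]=C('a')+0=1+0=1
L[3]='b': occ=0, LF[3]=C('b')+0=2+0=2
L[4]='$': occ=0, LF[4]=C('$')+0=0+0=0

Answer: 3 4 1 2 0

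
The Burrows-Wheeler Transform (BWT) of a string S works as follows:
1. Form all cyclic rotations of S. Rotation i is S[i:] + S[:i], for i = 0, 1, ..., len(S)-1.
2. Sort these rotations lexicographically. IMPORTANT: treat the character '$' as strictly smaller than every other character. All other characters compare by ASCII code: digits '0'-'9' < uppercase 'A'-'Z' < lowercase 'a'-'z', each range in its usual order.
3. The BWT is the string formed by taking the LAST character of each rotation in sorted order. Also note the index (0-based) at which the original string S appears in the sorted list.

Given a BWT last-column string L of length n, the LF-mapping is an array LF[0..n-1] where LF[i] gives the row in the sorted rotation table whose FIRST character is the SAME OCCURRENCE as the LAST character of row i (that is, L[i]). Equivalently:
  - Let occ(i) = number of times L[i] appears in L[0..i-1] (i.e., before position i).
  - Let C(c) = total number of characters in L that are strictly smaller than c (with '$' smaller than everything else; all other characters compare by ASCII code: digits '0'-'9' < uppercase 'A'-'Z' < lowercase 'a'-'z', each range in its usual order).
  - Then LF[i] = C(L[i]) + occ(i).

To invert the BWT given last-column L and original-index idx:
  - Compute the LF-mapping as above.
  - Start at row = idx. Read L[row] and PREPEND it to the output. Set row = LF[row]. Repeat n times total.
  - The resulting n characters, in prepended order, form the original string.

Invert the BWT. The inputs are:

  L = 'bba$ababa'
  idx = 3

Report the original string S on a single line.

Answer: abaaabbb$

Derivation:
LF mapping: 5 6 1 0 2 7 3 8 4
Walk LF starting at row 3, prepending L[row]:
  step 1: row=3, L[3]='$', prepend. Next row=LF[3]=0
  step 2: row=0, L[0]='b', prepend. Next row=LF[0]=5
  step 3: row=5, L[5]='b', prepend. Next row=LF[5]=7
  step 4: row=7, L[7]='b', prepend. Next row=LF[7]=8
  step 5: row=8, L[8]='a', prepend. Next row=LF[8]=4
  step 6: row=4, L[4]='a', prepend. Next row=LF[4]=2
  step 7: row=2, L[2]='a', prepend. Next row=LF[2]=1
  step 8: row=1, L[1]='b', prepend. Next row=LF[1]=6
  step 9: row=6, L[6]='a', prepend. Next row=LF[6]=3
Reversed output: abaaabbb$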